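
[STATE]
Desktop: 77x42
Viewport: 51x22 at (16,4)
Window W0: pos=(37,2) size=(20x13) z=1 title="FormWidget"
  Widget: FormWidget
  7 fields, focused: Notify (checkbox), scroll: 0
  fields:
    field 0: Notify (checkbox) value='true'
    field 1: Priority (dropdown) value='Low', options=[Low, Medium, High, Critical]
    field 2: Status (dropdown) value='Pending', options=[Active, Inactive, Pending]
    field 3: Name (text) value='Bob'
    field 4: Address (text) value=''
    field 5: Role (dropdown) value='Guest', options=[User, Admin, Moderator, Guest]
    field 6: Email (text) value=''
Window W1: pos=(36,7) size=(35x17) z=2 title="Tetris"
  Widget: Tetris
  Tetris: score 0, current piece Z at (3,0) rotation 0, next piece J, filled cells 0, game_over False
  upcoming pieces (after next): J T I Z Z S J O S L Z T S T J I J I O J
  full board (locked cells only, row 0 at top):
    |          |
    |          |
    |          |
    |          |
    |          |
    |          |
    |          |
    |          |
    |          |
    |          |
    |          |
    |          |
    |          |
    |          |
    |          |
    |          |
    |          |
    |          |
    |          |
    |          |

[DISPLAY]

                     ┠──────────────────┨          
                     ┃> Notify:     [x] ┃          
                     ┃  Priority:   [L▼]┃          
                    ┏━━━━━━━━━━━━━━━━━━━━━━━━━━━━━━
                    ┃ Tetris                       
                    ┠──────────────────────────────
                    ┃          │Next:              
                    ┃          │█                  
                    ┃          │███                
                    ┃          │                   
                    ┃          │                   
                    ┃          │                   
                    ┃          │Score:             
                    ┃          │0                  
                    ┃          │                   
                    ┃          │                   
                    ┃          │                   
                    ┃          │                   
                    ┃          │                   
                    ┗━━━━━━━━━━━━━━━━━━━━━━━━━━━━━━
                                                   
                                                   


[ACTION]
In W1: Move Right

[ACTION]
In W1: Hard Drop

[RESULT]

                     ┠──────────────────┨          
                     ┃> Notify:     [x] ┃          
                     ┃  Priority:   [L▼]┃          
                    ┏━━━━━━━━━━━━━━━━━━━━━━━━━━━━━━
                    ┃ Tetris                       
                    ┠──────────────────────────────
                    ┃          │Next:              
                    ┃          │█                  
                    ┃          │███                
                    ┃          │                   
                    ┃          │                   
                    ┃          │                   
                    ┃          │Score:             
                    ┃          │0                  
                    ┃          │                   
                    ┃          │                   
                    ┃          │                   
                    ┃    ▓▓    │                   
                    ┃     ▓▓   │                   
                    ┗━━━━━━━━━━━━━━━━━━━━━━━━━━━━━━
                                                   
                                                   


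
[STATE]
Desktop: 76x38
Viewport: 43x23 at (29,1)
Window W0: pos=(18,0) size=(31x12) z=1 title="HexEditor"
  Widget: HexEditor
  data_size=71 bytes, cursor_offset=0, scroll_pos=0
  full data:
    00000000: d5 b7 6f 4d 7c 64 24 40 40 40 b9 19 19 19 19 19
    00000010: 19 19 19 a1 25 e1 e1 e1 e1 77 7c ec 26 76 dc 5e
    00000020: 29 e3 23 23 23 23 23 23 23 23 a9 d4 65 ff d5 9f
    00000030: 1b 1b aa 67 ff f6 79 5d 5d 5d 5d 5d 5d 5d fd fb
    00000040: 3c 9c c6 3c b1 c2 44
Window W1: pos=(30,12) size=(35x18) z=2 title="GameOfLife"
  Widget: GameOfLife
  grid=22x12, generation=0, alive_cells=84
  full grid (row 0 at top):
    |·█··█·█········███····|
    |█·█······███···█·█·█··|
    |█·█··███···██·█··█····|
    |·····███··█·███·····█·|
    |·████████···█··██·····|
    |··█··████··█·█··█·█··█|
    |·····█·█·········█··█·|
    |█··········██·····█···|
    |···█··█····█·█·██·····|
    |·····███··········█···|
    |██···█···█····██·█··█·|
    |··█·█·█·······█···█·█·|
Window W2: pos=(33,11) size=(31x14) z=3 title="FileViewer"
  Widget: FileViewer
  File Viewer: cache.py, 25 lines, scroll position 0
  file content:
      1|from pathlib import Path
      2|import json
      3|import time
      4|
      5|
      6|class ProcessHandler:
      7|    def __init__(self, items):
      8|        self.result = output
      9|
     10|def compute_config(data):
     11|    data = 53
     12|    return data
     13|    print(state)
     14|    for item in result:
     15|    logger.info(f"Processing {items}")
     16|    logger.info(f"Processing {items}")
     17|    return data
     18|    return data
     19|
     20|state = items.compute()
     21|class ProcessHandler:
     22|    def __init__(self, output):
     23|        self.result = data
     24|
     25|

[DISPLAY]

                   ┃                       
───────────────────┨                       
D5 b7 6f 4d 7c 64 2┃                       
19 19 19 a1 25 e1 e┃                       
29 e3 23 23 23 23 2┃                       
1b 1b aa 67 ff f6 7┃                       
3c 9c c6 3c b1 c2 4┃                       
                   ┃                       
                   ┃                       
                   ┃                       
━━━━┏━━━━━━━━━━━━━━━━━━━━━━━━━━━━━┓        
 ┏━━┃ FileViewer                  ┃┓       
 ┃ G┠─────────────────────────────┨┃       
 ┠──┃from pathlib import Path    ▲┃┨       
 ┃Ge┃import json                 █┃┃       
 ┃·█┃import time                 ░┃┃       
 ┃█·┃                            ░┃┃       
 ┃█·┃                            ░┃┃       
 ┃··┃class ProcessHandler:       ░┃┃       
 ┃·█┃    def __init__(self, items░┃┃       
 ┃··┃        self.result = output░┃┃       
 ┃··┃                            ░┃┃       
 ┃█·┃def compute_config(data):   ▼┃┃       


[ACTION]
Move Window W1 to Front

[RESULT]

                   ┃                       
───────────────────┨                       
D5 b7 6f 4d 7c 64 2┃                       
19 19 19 a1 25 e1 e┃                       
29 e3 23 23 23 23 2┃                       
1b 1b aa 67 ff f6 7┃                       
3c 9c c6 3c b1 c2 4┃                       
                   ┃                       
                   ┃                       
                   ┃                       
━━━━┏━━━━━━━━━━━━━━━━━━━━━━━━━━━━━┓        
 ┏━━━━━━━━━━━━━━━━━━━━━━━━━━━━━━━━━┓       
 ┃ GameOfLife                      ┃       
 ┠─────────────────────────────────┨       
 ┃Gen: 0                           ┃       
 ┃·█··█·█········███····           ┃       
 ┃█·█······███···█·█·█··           ┃       
 ┃█·█··███···██·█··█····           ┃       
 ┃·····███··█·███·····█·           ┃       
 ┃·████████···█··██·····           ┃       
 ┃··█··████··█·█··█·█··█           ┃       
 ┃·····█·█·········█··█·           ┃       
 ┃█··········██·····█···           ┃       


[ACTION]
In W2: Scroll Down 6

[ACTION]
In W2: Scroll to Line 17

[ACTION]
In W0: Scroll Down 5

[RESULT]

                   ┃                       
───────────────────┨                       
3c 9c c6 3c b1 c2 4┃                       
                   ┃                       
                   ┃                       
                   ┃                       
                   ┃                       
                   ┃                       
                   ┃                       
                   ┃                       
━━━━┏━━━━━━━━━━━━━━━━━━━━━━━━━━━━━┓        
 ┏━━━━━━━━━━━━━━━━━━━━━━━━━━━━━━━━━┓       
 ┃ GameOfLife                      ┃       
 ┠─────────────────────────────────┨       
 ┃Gen: 0                           ┃       
 ┃·█··█·█········███····           ┃       
 ┃█·█······███···█·█·█··           ┃       
 ┃█·█··███···██·█··█····           ┃       
 ┃·····███··█·███·····█·           ┃       
 ┃·████████···█··██·····           ┃       
 ┃··█··████··█·█··█·█··█           ┃       
 ┃·····█·█·········█··█·           ┃       
 ┃█··········██·····█···           ┃       


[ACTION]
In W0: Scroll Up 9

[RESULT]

                   ┃                       
───────────────────┨                       
D5 b7 6f 4d 7c 64 2┃                       
19 19 19 a1 25 e1 e┃                       
29 e3 23 23 23 23 2┃                       
1b 1b aa 67 ff f6 7┃                       
3c 9c c6 3c b1 c2 4┃                       
                   ┃                       
                   ┃                       
                   ┃                       
━━━━┏━━━━━━━━━━━━━━━━━━━━━━━━━━━━━┓        
 ┏━━━━━━━━━━━━━━━━━━━━━━━━━━━━━━━━━┓       
 ┃ GameOfLife                      ┃       
 ┠─────────────────────────────────┨       
 ┃Gen: 0                           ┃       
 ┃·█··█·█········███····           ┃       
 ┃█·█······███···█·█·█··           ┃       
 ┃█·█··███···██·█··█····           ┃       
 ┃·····███··█·███·····█·           ┃       
 ┃·████████···█··██·····           ┃       
 ┃··█··████··█·█··█·█··█           ┃       
 ┃·····█·█·········█··█·           ┃       
 ┃█··········██·····█···           ┃       


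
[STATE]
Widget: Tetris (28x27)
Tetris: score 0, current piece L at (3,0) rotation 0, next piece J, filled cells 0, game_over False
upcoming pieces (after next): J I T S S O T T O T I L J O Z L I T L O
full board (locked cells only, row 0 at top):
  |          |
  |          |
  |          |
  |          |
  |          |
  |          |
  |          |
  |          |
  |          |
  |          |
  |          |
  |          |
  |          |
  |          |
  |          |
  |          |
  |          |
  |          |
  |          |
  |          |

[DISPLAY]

     ▒    │Next:            
   ▒▒▒    │█                
          │███              
          │                 
          │                 
          │                 
          │Score:           
          │0                
          │                 
          │                 
          │                 
          │                 
          │                 
          │                 
          │                 
          │                 
          │                 
          │                 
          │                 
          │                 
          │                 
          │                 
          │                 
          │                 
          │                 
          │                 
          │                 


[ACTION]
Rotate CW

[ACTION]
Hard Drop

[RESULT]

   █      │Next:            
   ███    │█                
          │███              
          │                 
          │                 
          │                 
          │Score:           
          │0                
          │                 
          │                 
          │                 
          │                 
          │                 
          │                 
          │                 
          │                 
          │                 
   ▒      │                 
   ▒      │                 
   ▒▒     │                 
          │                 
          │                 
          │                 
          │                 
          │                 
          │                 
          │                 


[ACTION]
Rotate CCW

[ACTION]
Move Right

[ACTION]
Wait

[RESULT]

          │Next:            
     █    │█                
     █    │███              
    ██    │                 
          │                 
          │                 
          │Score:           
          │0                
          │                 
          │                 
          │                 
          │                 
          │                 
          │                 
          │                 
          │                 
          │                 
   ▒      │                 
   ▒      │                 
   ▒▒     │                 
          │                 
          │                 
          │                 
          │                 
          │                 
          │                 
          │                 


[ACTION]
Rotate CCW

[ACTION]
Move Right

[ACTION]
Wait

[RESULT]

          │Next:            
          │█                
     ███  │███              
       █  │                 
          │                 
          │                 
          │Score:           
          │0                
          │                 
          │                 
          │                 
          │                 
          │                 
          │                 
          │                 
          │                 
          │                 
   ▒      │                 
   ▒      │                 
   ▒▒     │                 
          │                 
          │                 
          │                 
          │                 
          │                 
          │                 
          │                 


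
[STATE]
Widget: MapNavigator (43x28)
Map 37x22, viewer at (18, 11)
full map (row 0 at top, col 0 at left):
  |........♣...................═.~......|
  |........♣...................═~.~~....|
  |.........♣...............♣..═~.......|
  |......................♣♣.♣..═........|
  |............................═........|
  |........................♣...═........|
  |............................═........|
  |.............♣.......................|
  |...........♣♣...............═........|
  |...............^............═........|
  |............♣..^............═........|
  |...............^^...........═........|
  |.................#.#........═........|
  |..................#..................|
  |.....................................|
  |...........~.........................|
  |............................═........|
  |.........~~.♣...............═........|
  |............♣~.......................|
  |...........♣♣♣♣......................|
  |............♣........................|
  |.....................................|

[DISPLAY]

                                           
                                           
                                           
   ........♣...................═.~......   
   ........♣...................═~.~~....   
   .........♣...............♣..═~.......   
   ......................♣♣.♣..═........   
   ............................═........   
   ........................♣...═........   
   ............................═........   
   .............♣.......................   
   ...........♣♣...............═........   
   ...............^............═........   
   ............♣..^............═........   
   ...............^^.@.........═........   
   .................#.#........═........   
   ..................#..................   
   .....................................   
   ...........~.........................   
   ............................═........   
   .........~~.♣...............═........   
   ............♣~.......................   
   ...........♣♣♣♣......................   
   ............♣........................   
   .....................................   
                                           
                                           
                                           


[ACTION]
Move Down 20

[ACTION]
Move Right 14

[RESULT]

..♣.......................                 
♣♣...............═........                 
....^............═........                 
.♣..^............═........                 
....^^...........═........                 
......#.#........═........                 
.......#..................                 
..........................                 
~.........................                 
.................═........                 
.♣...............═........                 
.♣~.......................                 
♣♣♣♣......................                 
.♣........................                 
.....................@....                 
                                           
                                           
                                           
                                           
                                           
                                           
                                           
                                           
                                           
                                           
                                           
                                           
                                           


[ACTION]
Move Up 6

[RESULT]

.................═~.~~....                 
..............♣..═~.......                 
...........♣♣.♣..═........                 
.................═........                 
.............♣...═........                 
.................═........                 
..♣.......................                 
♣♣...............═........                 
....^............═........                 
.♣..^............═........                 
....^^...........═........                 
......#.#........═........                 
.......#..................                 
..........................                 
~....................@....                 
.................═........                 
.♣...............═........                 
.♣~.......................                 
♣♣♣♣......................                 
.♣........................                 
..........................                 
                                           
                                           
                                           
                                           
                                           
                                           
                                           


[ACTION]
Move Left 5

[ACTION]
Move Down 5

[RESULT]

......................═........            
.......♣.......................            
.....♣♣...............═........            
.........^............═........            
......♣..^............═........            
.........^^...........═........            
...........#.#........═........            
............#..................            
...............................            
.....~.........................            
......................═........            
...~~.♣...............═........            
......♣~.......................            
.....♣♣♣♣......................            
......♣..............@.........            
...............................            
                                           
                                           
                                           
                                           
                                           
                                           
                                           
                                           
                                           
                                           
                                           
                                           


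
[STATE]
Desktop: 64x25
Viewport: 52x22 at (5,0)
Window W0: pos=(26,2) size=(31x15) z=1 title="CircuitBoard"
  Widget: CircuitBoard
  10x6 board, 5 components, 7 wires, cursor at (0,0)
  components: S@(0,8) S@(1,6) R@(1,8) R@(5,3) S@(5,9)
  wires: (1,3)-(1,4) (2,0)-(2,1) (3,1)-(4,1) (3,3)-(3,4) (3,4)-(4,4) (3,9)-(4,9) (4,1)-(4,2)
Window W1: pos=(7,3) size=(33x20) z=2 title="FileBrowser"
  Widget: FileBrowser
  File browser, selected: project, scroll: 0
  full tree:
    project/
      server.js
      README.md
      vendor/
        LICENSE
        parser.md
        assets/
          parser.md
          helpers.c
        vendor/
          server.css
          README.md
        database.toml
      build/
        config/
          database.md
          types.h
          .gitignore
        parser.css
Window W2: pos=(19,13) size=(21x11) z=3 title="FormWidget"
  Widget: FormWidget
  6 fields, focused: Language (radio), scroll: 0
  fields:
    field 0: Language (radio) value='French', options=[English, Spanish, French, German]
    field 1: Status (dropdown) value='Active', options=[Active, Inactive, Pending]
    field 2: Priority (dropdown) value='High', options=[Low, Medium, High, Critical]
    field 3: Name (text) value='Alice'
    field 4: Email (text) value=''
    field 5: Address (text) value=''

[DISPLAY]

                                                    
                                                    
                     ┏━━━━━━━━━━━━━━━━━━━━━━━━━━━━━┓
  ┏━━━━━━━━━━━━━━━━━━━━━━━━━━━━━━━┓                ┃
  ┃ FileBrowser                   ┃────────────────┨
  ┠───────────────────────────────┨5 6 7 8 9       ┃
  ┃> [-] project/                 ┃                ┃
  ┃    server.js                  ┃                ┃
  ┃    README.md                  ┃   · ─ ·       S┃
  ┃    [+] vendor/                ┃                ┃
  ┃    [+] build/                 ┃                ┃
  ┃                               ┃                ┃
  ┃                               ┃   · ─ ·        ┃
  ┃           ┏━━━━━━━━━━━━━━━━━━━┓       │        ┃
  ┃           ┃ FormWidget        ┃       ·        ┃
  ┃           ┠───────────────────┨                ┃
  ┃           ┃> Language:   ( ) E┃━━━━━━━━━━━━━━━━┛
  ┃           ┃  Status:     [Ac▼]┃                 
  ┃           ┃  Priority:   [Hi▼]┃                 
  ┃           ┃  Name:       [Ali]┃                 
  ┃           ┃  Email:      [   ]┃                 
  ┃           ┃  Address:    [   ]┃                 


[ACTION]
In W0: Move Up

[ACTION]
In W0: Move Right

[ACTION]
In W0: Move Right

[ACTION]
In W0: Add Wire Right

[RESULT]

                                                    
                                                    
                     ┏━━━━━━━━━━━━━━━━━━━━━━━━━━━━━┓
  ┏━━━━━━━━━━━━━━━━━━━━━━━━━━━━━━━┓                ┃
  ┃ FileBrowser                   ┃────────────────┨
  ┠───────────────────────────────┨5 6 7 8 9       ┃
  ┃> [-] project/                 ┃]─ ·            ┃
  ┃    server.js                  ┃                ┃
  ┃    README.md                  ┃   · ─ ·       S┃
  ┃    [+] vendor/                ┃                ┃
  ┃    [+] build/                 ┃                ┃
  ┃                               ┃                ┃
  ┃                               ┃   · ─ ·        ┃
  ┃           ┏━━━━━━━━━━━━━━━━━━━┓       │        ┃
  ┃           ┃ FormWidget        ┃       ·        ┃
  ┃           ┠───────────────────┨                ┃
  ┃           ┃> Language:   ( ) E┃━━━━━━━━━━━━━━━━┛
  ┃           ┃  Status:     [Ac▼]┃                 
  ┃           ┃  Priority:   [Hi▼]┃                 
  ┃           ┃  Name:       [Ali]┃                 
  ┃           ┃  Email:      [   ]┃                 
  ┃           ┃  Address:    [   ]┃                 


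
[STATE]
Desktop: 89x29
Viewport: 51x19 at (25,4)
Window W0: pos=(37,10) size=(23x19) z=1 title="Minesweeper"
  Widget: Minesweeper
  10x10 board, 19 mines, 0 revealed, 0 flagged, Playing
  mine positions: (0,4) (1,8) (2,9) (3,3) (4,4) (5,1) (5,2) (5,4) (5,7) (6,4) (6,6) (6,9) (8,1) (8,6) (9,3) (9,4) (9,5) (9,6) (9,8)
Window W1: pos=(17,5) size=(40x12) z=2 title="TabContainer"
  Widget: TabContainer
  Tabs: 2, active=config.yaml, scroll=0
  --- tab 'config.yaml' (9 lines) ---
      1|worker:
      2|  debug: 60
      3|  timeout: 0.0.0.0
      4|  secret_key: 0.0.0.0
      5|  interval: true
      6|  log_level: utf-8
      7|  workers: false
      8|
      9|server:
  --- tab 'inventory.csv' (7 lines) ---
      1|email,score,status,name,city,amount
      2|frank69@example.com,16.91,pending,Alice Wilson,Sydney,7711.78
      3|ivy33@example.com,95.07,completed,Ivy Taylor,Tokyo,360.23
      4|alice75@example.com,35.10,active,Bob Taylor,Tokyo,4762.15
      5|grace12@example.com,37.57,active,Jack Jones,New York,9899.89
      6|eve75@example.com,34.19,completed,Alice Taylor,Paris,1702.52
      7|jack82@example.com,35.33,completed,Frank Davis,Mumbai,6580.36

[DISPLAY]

                                                   
━━━━━━━━━━━━━━━━━━━━━━━━━━━━━━━┓                   
tainer                         ┃                   
───────────────────────────────┨                   
.yaml]│ inventory.csv          ┃                   
───────────────────────────────┃                   
                               ┃━━┓                
: 60                           ┃  ┃                
ut: 0.0.0.0                    ┃──┨                
t_key: 0.0.0.0                 ┃  ┃                
val: true                      ┃  ┃                
evel: utf-8                    ┃  ┃                
━━━━━━━━━━━━━━━━━━━━━━━━━━━━━━━┛  ┃                
            ┃■■■■■■■■■■           ┃                
            ┃■■■■■■■■■■           ┃                
            ┃■■■■■■■■■■           ┃                
            ┃■■■■■■■■■■           ┃                
            ┃■■■■■■■■■■           ┃                
            ┃■■■■■■■■■■           ┃                


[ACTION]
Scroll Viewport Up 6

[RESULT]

                                                   
                                                   
                                                   
                                                   
                                                   
━━━━━━━━━━━━━━━━━━━━━━━━━━━━━━━┓                   
tainer                         ┃                   
───────────────────────────────┨                   
.yaml]│ inventory.csv          ┃                   
───────────────────────────────┃                   
                               ┃━━┓                
: 60                           ┃  ┃                
ut: 0.0.0.0                    ┃──┨                
t_key: 0.0.0.0                 ┃  ┃                
val: true                      ┃  ┃                
evel: utf-8                    ┃  ┃                
━━━━━━━━━━━━━━━━━━━━━━━━━━━━━━━┛  ┃                
            ┃■■■■■■■■■■           ┃                
            ┃■■■■■■■■■■           ┃                


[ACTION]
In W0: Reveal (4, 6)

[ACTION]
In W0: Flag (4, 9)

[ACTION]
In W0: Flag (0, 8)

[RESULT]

                                                   
                                                   
                                                   
                                                   
                                                   
━━━━━━━━━━━━━━━━━━━━━━━━━━━━━━━┓                   
tainer                         ┃                   
───────────────────────────────┨                   
.yaml]│ inventory.csv          ┃                   
───────────────────────────────┃                   
                               ┃━━┓                
: 60                           ┃  ┃                
ut: 0.0.0.0                    ┃──┨                
t_key: 0.0.0.0                 ┃  ┃                
val: true                      ┃  ┃                
evel: utf-8                    ┃  ┃                
━━━━━━━━━━━━━━━━━━━━━━━━━━━━━━━┛  ┃                
            ┃■■■■■■1■■⚑           ┃                
            ┃■■■■■■■■■■           ┃                


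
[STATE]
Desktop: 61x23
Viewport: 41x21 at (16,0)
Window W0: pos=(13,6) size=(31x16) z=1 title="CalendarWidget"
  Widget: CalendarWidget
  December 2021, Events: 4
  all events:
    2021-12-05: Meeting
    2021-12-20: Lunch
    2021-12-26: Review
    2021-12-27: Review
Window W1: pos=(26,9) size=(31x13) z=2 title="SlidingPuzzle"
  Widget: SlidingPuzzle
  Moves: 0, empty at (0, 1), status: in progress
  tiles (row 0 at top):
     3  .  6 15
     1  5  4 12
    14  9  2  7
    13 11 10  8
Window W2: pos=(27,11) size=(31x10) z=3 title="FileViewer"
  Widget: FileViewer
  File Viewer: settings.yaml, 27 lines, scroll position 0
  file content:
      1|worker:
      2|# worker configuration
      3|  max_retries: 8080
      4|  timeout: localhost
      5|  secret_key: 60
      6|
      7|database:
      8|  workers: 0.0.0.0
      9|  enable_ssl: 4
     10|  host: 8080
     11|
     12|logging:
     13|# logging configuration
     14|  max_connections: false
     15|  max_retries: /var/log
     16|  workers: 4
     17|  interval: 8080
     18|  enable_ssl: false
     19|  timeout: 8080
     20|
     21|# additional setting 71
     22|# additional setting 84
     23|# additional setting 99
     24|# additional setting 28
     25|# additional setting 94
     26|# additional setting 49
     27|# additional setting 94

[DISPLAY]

                                         
                                         
                                         
                                         
                                         
                                         
━━━━━━━━━━━━━━━━━━━━━━━━━━━┓             
alendarWidget              ┃             
───────────────────────────┨             
      Dece┏━━━━━━━━━━━━━━━━━━━━━━━━━━━━━┓
 Tu We Th ┃ SlidingPuzzle               ┃
     1  2 ┠┏━━━━━━━━━━━━━━━━━━━━━━━━━━━━━
  7  8  9 ┃┃ FileViewer                  
 14 15 16 ┃┠─────────────────────────────
* 21 22 23┃┃worker:                     ▲
* 28 29 30┃┃# worker configuration      █
          ┃┃  max_retries: 8080         ░
          ┃┃  timeout: localhost        ░
          ┃┃  secret_key: 60            ░
          ┃┃                            ▼
          ┃┗━━━━━━━━━━━━━━━━━━━━━━━━━━━━━


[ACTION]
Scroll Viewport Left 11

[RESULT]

                                         
                                         
                                         
                                         
                                         
                                         
        ┏━━━━━━━━━━━━━━━━━━━━━━━━━━━━━┓  
        ┃ CalendarWidget              ┃  
        ┠─────────────────────────────┨  
        ┃        Dece┏━━━━━━━━━━━━━━━━━━━
        ┃Mo Tu We Th ┃ SlidingPuzzle     
        ┃       1  2 ┠┏━━━━━━━━━━━━━━━━━━
        ┃ 6  7  8  9 ┃┃ FileViewer       
        ┃13 14 15 16 ┃┠──────────────────
        ┃20* 21 22 23┃┃worker:           
        ┃27* 28 29 30┃┃# worker configura
        ┃            ┃┃  max_retries: 808
        ┃            ┃┃  timeout: localho
        ┃            ┃┃  secret_key: 60  
        ┃            ┃┃                  
        ┃            ┃┗━━━━━━━━━━━━━━━━━━


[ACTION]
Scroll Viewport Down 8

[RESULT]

                                         
                                         
                                         
                                         
        ┏━━━━━━━━━━━━━━━━━━━━━━━━━━━━━┓  
        ┃ CalendarWidget              ┃  
        ┠─────────────────────────────┨  
        ┃        Dece┏━━━━━━━━━━━━━━━━━━━
        ┃Mo Tu We Th ┃ SlidingPuzzle     
        ┃       1  2 ┠┏━━━━━━━━━━━━━━━━━━
        ┃ 6  7  8  9 ┃┃ FileViewer       
        ┃13 14 15 16 ┃┠──────────────────
        ┃20* 21 22 23┃┃worker:           
        ┃27* 28 29 30┃┃# worker configura
        ┃            ┃┃  max_retries: 808
        ┃            ┃┃  timeout: localho
        ┃            ┃┃  secret_key: 60  
        ┃            ┃┃                  
        ┃            ┃┗━━━━━━━━━━━━━━━━━━
        ┗━━━━━━━━━━━━┗━━━━━━━━━━━━━━━━━━━
                                         


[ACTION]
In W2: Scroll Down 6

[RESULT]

                                         
                                         
                                         
                                         
        ┏━━━━━━━━━━━━━━━━━━━━━━━━━━━━━┓  
        ┃ CalendarWidget              ┃  
        ┠─────────────────────────────┨  
        ┃        Dece┏━━━━━━━━━━━━━━━━━━━
        ┃Mo Tu We Th ┃ SlidingPuzzle     
        ┃       1  2 ┠┏━━━━━━━━━━━━━━━━━━
        ┃ 6  7  8  9 ┃┃ FileViewer       
        ┃13 14 15 16 ┃┠──────────────────
        ┃20* 21 22 23┃┃database:         
        ┃27* 28 29 30┃┃  workers: 0.0.0.0
        ┃            ┃┃  enable_ssl: 4   
        ┃            ┃┃  host: 8080      
        ┃            ┃┃                  
        ┃            ┃┃logging:          
        ┃            ┃┗━━━━━━━━━━━━━━━━━━
        ┗━━━━━━━━━━━━┗━━━━━━━━━━━━━━━━━━━
                                         


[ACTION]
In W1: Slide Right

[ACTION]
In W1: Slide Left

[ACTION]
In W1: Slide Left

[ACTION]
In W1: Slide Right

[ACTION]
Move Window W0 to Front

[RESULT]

                                         
                                         
                                         
                                         
        ┏━━━━━━━━━━━━━━━━━━━━━━━━━━━━━┓  
        ┃ CalendarWidget              ┃  
        ┠─────────────────────────────┨  
        ┃        December 2021        ┃━━
        ┃Mo Tu We Th Fr Sa Su         ┃  
        ┃       1  2  3  4  5*        ┃━━
        ┃ 6  7  8  9 10 11 12         ┃  
        ┃13 14 15 16 17 18 19         ┃──
        ┃20* 21 22 23 24 25 26*       ┃  
        ┃27* 28 29 30 31              ┃.0
        ┃                             ┃  
        ┃                             ┃  
        ┃                             ┃  
        ┃                             ┃  
        ┃                             ┃━━
        ┗━━━━━━━━━━━━━━━━━━━━━━━━━━━━━┛━━
                                         
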